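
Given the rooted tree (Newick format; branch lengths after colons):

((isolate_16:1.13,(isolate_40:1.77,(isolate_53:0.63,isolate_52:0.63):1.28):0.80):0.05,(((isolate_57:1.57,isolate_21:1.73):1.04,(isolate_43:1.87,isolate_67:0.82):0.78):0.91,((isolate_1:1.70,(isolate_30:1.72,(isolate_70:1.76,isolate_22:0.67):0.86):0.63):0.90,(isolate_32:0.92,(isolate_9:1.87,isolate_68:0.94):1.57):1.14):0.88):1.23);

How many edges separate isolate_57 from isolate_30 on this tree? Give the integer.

The MRCA of isolate_57 and isolate_30 is the node subtending (((isolate_57,isolate_21),(isolate_43,isolate_67)),((isolate_1,(isolate_30,(isolate_70,isolate_22))),(isolate_32,(isolate_9,isolate_68)))).
From isolate_57 up to that node: 3 branches. From isolate_30 up to the same node: 4 branches. Total: 3 + 4 = 7.

7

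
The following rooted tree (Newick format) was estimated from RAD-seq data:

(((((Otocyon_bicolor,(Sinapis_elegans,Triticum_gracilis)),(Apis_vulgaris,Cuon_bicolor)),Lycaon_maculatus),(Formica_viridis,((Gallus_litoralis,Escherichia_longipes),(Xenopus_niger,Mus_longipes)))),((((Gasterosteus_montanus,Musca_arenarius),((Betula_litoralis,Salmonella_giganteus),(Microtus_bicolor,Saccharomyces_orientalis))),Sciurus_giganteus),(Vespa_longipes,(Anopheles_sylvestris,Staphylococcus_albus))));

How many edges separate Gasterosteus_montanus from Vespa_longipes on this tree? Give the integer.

6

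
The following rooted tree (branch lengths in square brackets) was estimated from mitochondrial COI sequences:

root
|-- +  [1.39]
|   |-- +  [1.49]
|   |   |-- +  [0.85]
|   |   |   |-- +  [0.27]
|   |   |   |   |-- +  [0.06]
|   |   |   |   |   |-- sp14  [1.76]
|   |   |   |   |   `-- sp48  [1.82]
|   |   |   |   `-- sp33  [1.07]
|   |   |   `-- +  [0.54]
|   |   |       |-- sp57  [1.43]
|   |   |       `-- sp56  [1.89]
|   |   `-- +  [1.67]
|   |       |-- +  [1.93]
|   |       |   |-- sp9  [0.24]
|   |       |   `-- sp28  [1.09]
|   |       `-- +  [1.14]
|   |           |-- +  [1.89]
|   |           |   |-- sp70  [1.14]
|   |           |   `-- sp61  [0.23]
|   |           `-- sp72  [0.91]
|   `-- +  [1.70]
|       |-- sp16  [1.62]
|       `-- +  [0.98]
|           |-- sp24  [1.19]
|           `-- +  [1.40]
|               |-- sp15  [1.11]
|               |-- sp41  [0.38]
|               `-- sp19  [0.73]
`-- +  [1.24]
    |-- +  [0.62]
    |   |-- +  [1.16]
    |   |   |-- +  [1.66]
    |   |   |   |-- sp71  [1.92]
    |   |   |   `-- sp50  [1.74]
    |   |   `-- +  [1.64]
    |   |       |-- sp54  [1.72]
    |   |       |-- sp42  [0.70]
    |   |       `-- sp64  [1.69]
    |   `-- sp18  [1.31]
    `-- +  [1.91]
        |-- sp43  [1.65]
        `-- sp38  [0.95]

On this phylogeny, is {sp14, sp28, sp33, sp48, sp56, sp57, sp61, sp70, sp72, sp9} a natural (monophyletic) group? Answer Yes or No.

The most recent common ancestor of these taxa subtends ((((sp14,sp48),sp33),(sp57,sp56)),((sp9,sp28),((sp70,sp61),sp72))).
That clade has exactly 10 tips — every listed taxon and nothing else — so the group is monophyletic.

Yes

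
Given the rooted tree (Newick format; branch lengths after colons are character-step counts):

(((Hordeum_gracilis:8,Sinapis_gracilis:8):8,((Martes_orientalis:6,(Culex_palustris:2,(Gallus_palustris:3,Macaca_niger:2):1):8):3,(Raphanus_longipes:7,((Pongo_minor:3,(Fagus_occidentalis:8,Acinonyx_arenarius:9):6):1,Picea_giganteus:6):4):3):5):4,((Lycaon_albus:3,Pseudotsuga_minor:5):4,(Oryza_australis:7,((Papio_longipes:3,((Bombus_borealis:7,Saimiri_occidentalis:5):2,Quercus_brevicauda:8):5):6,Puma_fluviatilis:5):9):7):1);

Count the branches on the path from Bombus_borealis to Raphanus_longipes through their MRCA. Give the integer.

11

The MRCA of Bombus_borealis and Raphanus_longipes is the root of the tree.
From Bombus_borealis up to that node: 7 branches. From Raphanus_longipes up to the same node: 4 branches. Total: 7 + 4 = 11.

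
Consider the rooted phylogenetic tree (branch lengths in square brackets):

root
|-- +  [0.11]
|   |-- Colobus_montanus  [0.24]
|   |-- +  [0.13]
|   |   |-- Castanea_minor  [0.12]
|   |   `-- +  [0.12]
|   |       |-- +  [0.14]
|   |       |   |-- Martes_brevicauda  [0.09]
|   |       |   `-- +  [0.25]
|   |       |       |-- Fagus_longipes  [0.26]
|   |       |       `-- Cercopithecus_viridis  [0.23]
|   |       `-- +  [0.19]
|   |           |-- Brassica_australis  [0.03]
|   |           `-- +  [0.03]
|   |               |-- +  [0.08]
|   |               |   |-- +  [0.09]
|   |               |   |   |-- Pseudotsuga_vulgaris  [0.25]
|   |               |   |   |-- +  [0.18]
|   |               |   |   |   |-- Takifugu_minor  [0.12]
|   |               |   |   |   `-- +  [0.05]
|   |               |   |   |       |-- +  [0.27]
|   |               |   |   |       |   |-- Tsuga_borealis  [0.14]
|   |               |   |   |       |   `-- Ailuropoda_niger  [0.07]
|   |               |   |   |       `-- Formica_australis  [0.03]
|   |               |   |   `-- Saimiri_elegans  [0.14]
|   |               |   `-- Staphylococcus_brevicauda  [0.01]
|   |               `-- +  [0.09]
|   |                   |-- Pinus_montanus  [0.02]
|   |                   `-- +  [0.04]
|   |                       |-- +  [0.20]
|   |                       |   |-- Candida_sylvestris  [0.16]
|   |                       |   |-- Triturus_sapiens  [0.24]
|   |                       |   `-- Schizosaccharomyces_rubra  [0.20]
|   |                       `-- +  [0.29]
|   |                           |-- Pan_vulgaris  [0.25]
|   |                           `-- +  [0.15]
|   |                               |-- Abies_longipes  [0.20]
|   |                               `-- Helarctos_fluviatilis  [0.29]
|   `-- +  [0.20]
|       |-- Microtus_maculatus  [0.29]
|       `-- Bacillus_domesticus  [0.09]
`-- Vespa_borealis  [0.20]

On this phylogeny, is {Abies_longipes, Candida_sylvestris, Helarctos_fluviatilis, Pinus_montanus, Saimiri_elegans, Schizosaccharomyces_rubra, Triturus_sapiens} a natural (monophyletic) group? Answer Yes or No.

The MRCA of the listed taxa subtends (((Pseudotsuga_vulgaris,(Takifugu_minor,((Tsuga_borealis,Ailuropoda_niger),Formica_australis)),Saimiri_elegans),Staphylococcus_brevicauda),(Pinus_montanus,((Candida_sylvestris,Triturus_sapiens,Schizosaccharomyces_rubra),(Pan_vulgaris,(Abies_longipes,Helarctos_fluviatilis))))).
That clade also contains Ailuropoda_niger, Formica_australis, Pan_vulgaris, Pseudotsuga_vulgaris, Staphylococcus_brevicauda, Takifugu_minor, Tsuga_borealis, which are not in the proposed group, so the group is not monophyletic.

No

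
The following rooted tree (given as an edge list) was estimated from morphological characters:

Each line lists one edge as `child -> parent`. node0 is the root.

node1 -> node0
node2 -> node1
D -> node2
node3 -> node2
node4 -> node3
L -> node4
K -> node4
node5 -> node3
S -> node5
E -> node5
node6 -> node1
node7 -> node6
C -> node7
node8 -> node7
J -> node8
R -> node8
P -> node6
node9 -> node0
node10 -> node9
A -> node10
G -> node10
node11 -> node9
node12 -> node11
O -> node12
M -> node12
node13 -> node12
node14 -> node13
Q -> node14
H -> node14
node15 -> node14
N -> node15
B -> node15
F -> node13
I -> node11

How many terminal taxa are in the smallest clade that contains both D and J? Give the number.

The MRCA of D and J is the node subtending ((D,((L,K),(S,E))),((C,(J,R)),P)).
That clade contains 9 terminal taxa: C, D, E, J, K, L, P, R, S.

9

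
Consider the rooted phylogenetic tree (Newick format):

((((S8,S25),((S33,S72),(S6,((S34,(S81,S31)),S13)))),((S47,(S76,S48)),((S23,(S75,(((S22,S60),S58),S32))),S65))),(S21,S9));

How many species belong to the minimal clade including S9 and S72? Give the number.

21

The MRCA of S9 and S72 is the root, so the clade is the entire tree.
That clade contains 21 terminal taxa: S13, S21, S22, S23, S25, S31, S32, S33, S34, S47, S48, S58, S6, S60, S65, S72, S75, S76, S8, S81, S9.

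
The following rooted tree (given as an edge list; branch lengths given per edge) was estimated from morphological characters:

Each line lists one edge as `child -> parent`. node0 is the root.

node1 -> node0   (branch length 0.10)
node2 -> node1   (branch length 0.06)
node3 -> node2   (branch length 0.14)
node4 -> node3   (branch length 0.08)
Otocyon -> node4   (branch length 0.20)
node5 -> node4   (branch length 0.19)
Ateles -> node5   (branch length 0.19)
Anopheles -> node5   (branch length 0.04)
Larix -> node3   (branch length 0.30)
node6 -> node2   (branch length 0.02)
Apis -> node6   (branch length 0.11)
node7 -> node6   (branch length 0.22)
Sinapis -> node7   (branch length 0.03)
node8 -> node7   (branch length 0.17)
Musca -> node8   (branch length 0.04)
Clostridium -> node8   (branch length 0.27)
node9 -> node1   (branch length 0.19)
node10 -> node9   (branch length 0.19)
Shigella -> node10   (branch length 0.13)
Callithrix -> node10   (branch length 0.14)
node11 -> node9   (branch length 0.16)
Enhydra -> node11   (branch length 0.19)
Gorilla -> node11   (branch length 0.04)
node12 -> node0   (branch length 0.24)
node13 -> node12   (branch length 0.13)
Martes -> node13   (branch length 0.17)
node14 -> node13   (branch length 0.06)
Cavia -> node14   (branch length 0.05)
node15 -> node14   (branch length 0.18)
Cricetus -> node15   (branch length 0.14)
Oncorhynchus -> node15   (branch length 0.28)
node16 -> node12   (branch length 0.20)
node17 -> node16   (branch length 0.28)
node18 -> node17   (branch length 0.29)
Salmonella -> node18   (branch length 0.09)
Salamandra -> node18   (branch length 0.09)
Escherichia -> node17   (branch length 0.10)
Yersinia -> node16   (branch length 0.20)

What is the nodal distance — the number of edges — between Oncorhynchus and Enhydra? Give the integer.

The MRCA of Oncorhynchus and Enhydra is the root of the tree.
From Oncorhynchus up to that node: 5 branches. From Enhydra up to the same node: 4 branches. Total: 5 + 4 = 9.

9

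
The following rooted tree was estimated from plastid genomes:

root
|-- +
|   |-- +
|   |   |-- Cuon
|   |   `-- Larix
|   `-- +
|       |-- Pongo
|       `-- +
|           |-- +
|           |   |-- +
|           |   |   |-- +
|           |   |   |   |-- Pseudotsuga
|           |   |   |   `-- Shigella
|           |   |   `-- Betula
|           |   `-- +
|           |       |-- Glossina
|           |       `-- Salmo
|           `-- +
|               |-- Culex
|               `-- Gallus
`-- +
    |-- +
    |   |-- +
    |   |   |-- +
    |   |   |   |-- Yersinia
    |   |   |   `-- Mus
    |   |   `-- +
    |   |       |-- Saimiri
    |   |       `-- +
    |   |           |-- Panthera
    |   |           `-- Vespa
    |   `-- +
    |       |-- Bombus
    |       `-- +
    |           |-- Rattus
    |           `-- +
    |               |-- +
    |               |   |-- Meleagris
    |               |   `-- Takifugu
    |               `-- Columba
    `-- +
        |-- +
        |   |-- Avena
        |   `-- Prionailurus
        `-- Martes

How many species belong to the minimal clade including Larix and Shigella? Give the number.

10

The MRCA of Larix and Shigella is the node subtending ((Cuon,Larix),(Pongo,((((Pseudotsuga,Shigella),Betula),(Glossina,Salmo)),(Culex,Gallus)))).
That clade contains 10 terminal taxa: Betula, Culex, Cuon, Gallus, Glossina, Larix, Pongo, Pseudotsuga, Salmo, Shigella.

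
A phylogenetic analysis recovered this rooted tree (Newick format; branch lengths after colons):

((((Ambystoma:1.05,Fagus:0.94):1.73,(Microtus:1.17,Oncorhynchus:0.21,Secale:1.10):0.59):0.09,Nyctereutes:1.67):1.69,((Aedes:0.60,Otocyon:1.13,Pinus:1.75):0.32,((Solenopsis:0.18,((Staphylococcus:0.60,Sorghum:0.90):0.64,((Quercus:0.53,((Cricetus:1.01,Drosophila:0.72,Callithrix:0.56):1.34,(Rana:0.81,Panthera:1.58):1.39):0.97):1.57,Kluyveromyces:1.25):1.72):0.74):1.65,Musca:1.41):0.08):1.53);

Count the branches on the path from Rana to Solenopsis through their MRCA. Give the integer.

The MRCA of Rana and Solenopsis is the node subtending (Solenopsis,((Staphylococcus,Sorghum),((Quercus,((Cricetus,Drosophila,Callithrix),(Rana,Panthera))),Kluyveromyces))).
From Rana up to that node: 6 branches. From Solenopsis up to the same node: 1 branch. Total: 6 + 1 = 7.

7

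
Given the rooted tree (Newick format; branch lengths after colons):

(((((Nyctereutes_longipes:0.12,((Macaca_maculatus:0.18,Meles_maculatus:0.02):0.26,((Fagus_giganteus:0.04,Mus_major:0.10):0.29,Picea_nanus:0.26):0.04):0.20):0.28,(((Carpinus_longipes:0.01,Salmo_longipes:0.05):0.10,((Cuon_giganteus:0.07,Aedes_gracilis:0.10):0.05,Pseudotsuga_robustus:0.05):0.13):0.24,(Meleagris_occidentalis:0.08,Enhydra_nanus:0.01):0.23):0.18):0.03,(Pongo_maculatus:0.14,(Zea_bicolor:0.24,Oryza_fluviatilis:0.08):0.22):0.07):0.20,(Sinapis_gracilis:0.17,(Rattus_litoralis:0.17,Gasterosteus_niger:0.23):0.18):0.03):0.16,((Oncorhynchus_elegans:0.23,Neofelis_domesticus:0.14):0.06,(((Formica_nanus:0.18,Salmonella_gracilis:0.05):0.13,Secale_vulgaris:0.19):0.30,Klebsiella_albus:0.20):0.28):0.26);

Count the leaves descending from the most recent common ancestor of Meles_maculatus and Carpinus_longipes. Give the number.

13

The MRCA of Meles_maculatus and Carpinus_longipes is the node subtending ((Nyctereutes_longipes,((Macaca_maculatus,Meles_maculatus),((Fagus_giganteus,Mus_major),Picea_nanus))),(((Carpinus_longipes,Salmo_longipes),((Cuon_giganteus,Aedes_gracilis),Pseudotsuga_robustus)),(Meleagris_occidentalis,Enhydra_nanus))).
That clade contains 13 terminal taxa: Aedes_gracilis, Carpinus_longipes, Cuon_giganteus, Enhydra_nanus, Fagus_giganteus, Macaca_maculatus, Meleagris_occidentalis, Meles_maculatus, Mus_major, Nyctereutes_longipes, Picea_nanus, Pseudotsuga_robustus, Salmo_longipes.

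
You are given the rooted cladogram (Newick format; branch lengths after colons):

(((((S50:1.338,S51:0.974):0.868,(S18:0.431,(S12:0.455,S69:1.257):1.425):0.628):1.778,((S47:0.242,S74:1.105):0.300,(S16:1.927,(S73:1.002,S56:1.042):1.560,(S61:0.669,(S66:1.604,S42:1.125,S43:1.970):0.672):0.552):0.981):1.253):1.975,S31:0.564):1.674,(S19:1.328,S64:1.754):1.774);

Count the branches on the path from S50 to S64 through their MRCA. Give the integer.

7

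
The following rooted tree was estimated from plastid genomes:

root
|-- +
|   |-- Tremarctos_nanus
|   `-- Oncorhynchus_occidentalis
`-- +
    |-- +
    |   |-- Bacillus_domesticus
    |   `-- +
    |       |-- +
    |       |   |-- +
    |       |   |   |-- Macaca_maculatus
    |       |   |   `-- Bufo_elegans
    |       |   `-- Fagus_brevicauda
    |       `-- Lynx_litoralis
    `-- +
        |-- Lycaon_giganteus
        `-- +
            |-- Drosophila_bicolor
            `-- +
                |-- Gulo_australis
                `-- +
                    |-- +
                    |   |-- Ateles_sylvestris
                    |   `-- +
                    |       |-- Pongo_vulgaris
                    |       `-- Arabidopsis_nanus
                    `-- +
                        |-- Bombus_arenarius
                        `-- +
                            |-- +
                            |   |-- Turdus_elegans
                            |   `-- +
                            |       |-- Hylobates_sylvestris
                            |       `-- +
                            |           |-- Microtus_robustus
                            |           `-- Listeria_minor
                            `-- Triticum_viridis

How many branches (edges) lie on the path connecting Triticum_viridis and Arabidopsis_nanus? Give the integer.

6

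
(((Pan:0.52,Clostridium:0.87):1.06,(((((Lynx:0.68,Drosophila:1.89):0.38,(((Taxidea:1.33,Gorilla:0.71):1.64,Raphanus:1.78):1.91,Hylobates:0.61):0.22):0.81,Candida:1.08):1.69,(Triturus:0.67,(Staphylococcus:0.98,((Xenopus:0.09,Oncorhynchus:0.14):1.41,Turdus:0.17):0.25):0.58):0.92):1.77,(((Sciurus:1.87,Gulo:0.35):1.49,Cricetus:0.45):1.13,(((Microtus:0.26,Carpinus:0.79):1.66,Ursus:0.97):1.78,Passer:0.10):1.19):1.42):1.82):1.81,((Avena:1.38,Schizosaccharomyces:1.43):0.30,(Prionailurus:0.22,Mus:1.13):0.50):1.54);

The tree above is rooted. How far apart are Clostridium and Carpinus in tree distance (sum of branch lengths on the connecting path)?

10.59

The path runs Clostridium → … → MRCA → … → Carpinus; the MRCA is the node subtending ((Pan,Clostridium),(((((Lynx,Drosophila),(((Taxidea,Gorilla),Raphanus),Hylobates)),Candida),(Triturus,(Staphylococcus,((Xenopus,Oncorhynchus),Turdus)))),(((Sciurus,Gulo),Cricetus),(((Microtus,Carpinus),Ursus),Passer)))).
Branch lengths along that path: 0.87 + 1.06 + 1.82 + 1.42 + 1.19 + 1.78 + 1.66 + 0.79 = 10.59.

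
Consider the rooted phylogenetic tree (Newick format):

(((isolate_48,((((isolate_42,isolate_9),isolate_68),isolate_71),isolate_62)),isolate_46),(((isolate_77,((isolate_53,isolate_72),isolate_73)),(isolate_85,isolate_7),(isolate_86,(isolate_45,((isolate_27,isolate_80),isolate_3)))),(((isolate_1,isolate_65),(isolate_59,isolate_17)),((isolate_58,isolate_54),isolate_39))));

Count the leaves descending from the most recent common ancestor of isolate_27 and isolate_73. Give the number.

The MRCA of isolate_27 and isolate_73 is the node subtending ((isolate_77,((isolate_53,isolate_72),isolate_73)),(isolate_85,isolate_7),(isolate_86,(isolate_45,((isolate_27,isolate_80),isolate_3)))).
That clade contains 11 terminal taxa: isolate_27, isolate_3, isolate_45, isolate_53, isolate_7, isolate_72, isolate_73, isolate_77, isolate_80, isolate_85, isolate_86.

11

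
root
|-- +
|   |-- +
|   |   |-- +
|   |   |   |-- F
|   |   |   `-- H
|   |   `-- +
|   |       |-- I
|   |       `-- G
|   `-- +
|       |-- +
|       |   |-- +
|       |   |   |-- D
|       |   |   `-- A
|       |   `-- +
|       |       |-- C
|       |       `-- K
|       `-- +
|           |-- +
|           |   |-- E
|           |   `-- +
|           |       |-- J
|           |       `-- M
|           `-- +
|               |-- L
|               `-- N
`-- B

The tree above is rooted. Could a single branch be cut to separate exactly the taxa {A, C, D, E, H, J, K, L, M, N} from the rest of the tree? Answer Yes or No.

No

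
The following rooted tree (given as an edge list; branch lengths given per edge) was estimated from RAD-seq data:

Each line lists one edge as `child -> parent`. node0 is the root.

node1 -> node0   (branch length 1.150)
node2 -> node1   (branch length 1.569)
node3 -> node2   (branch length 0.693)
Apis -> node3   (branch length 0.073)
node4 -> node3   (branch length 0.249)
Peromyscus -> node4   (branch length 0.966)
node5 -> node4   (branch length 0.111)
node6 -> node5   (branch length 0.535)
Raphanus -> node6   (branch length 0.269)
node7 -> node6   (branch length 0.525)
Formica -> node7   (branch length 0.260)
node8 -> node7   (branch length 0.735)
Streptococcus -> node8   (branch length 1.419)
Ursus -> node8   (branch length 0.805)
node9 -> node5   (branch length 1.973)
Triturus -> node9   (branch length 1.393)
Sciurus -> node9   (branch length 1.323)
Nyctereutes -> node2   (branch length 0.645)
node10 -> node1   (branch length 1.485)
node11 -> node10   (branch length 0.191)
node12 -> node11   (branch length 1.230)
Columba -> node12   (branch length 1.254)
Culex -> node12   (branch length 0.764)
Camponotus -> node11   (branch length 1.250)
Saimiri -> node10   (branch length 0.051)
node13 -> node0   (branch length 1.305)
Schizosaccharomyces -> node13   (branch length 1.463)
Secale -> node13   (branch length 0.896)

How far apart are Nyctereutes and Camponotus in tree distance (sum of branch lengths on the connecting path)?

5.140

The path runs Nyctereutes → … → MRCA → … → Camponotus; the MRCA is the node subtending (((Apis,(Peromyscus,((Raphanus,(Formica,(Streptococcus,Ursus))),(Triturus,Sciurus)))),Nyctereutes),(((Columba,Culex),Camponotus),Saimiri)).
Branch lengths along that path: 0.645 + 1.569 + 1.485 + 0.191 + 1.250 = 5.140.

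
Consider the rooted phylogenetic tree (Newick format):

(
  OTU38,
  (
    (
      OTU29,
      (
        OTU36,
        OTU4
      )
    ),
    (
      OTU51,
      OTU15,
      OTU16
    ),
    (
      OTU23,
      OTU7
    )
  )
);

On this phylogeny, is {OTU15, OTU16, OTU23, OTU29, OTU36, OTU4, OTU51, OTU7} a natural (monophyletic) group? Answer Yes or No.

Yes

The most recent common ancestor of these taxa subtends ((OTU29,(OTU36,OTU4)),(OTU51,OTU15,OTU16),(OTU23,OTU7)).
That clade has exactly 8 tips — every listed taxon and nothing else — so the group is monophyletic.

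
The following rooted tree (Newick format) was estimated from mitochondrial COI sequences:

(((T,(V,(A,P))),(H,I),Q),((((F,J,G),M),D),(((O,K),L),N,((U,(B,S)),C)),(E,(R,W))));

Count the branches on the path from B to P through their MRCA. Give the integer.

The MRCA of B and P is the root of the tree.
From B up to that node: 6 branches. From P up to the same node: 5 branches. Total: 6 + 5 = 11.

11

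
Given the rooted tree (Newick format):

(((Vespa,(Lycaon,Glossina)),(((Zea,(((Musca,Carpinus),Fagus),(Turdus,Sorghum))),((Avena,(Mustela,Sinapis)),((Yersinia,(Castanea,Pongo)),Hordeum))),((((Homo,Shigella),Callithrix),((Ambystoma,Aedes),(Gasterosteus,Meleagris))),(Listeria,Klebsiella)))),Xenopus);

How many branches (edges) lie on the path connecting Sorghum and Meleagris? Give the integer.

The MRCA of Sorghum and Meleagris is the node subtending (((Zea,(((Musca,Carpinus),Fagus),(Turdus,Sorghum))),((Avena,(Mustela,Sinapis)),((Yersinia,(Castanea,Pongo)),Hordeum))),((((Homo,Shigella),Callithrix),((Ambystoma,Aedes),(Gasterosteus,Meleagris))),(Listeria,Klebsiella))).
From Sorghum up to that node: 5 branches. From Meleagris up to the same node: 5 branches. Total: 5 + 5 = 10.

10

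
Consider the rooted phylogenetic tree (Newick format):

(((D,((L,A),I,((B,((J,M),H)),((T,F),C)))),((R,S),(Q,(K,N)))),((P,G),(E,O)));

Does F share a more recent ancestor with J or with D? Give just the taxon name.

J

The MRCA of F and J subtends ((B,((J,M),H)),((T,F),C)) (7 taxa).
The MRCA of F and D subtends (D,((L,A),I,((B,((J,M),H)),((T,F),C)))) (11 taxa).
The first is nested inside the second, so F shares a more recent common ancestor with J.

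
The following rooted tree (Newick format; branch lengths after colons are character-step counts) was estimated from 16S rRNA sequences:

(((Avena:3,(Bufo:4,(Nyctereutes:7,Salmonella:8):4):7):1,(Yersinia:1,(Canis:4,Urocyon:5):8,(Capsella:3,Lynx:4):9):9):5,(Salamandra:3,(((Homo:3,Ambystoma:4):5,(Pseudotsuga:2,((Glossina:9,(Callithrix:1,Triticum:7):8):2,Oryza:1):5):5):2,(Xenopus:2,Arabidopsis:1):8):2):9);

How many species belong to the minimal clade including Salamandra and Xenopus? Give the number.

The MRCA of Salamandra and Xenopus is the node subtending (Salamandra,(((Homo,Ambystoma),(Pseudotsuga,((Glossina,(Callithrix,Triticum)),Oryza))),(Xenopus,Arabidopsis))).
That clade contains 10 terminal taxa: Ambystoma, Arabidopsis, Callithrix, Glossina, Homo, Oryza, Pseudotsuga, Salamandra, Triticum, Xenopus.

10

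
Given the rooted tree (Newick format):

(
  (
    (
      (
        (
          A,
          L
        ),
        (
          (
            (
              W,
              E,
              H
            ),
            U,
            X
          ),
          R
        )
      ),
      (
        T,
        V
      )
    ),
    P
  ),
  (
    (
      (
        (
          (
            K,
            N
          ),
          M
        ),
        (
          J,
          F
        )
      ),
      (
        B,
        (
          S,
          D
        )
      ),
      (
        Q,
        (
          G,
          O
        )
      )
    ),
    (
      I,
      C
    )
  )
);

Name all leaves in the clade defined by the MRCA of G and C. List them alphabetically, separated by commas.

B, C, D, F, G, I, J, K, M, N, O, Q, S

Tracing G: it sits inside (G,O).
Tracing C: it sits inside (I,C).
The smallest clade enclosing both is (((((K,N),M),(J,F)),(B,(S,D)),(Q,(G,O))),(I,C)); the answer is its 13 terminal taxa in alphabetical order.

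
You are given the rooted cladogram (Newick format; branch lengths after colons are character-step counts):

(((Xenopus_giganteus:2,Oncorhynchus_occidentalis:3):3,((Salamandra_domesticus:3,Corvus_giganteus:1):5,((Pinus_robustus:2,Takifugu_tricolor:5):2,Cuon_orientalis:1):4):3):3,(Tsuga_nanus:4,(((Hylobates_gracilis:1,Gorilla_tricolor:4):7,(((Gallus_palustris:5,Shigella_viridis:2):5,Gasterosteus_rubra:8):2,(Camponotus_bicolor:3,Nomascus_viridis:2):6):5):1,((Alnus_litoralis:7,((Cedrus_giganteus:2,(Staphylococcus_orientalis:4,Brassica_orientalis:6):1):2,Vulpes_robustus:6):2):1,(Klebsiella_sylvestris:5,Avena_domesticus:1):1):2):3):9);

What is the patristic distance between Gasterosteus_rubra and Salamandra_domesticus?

The path runs Gasterosteus_rubra → … → MRCA → … → Salamandra_domesticus; the MRCA is the root of the tree.
Branch lengths along that path: 8 + 2 + 5 + 1 + 3 + 9 + 3 + 3 + 5 + 3 = 42.

42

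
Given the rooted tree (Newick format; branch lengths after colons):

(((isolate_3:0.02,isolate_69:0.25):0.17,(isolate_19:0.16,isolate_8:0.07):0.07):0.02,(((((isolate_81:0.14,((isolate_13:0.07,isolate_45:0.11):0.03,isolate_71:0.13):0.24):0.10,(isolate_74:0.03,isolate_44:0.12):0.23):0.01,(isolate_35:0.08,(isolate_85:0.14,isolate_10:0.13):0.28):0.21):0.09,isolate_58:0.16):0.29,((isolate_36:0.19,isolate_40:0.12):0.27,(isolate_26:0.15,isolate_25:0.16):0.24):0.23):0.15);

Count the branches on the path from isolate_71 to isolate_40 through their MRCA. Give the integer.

9

The MRCA of isolate_71 and isolate_40 is the node subtending (((((isolate_81,((isolate_13,isolate_45),isolate_71)),(isolate_74,isolate_44)),(isolate_35,(isolate_85,isolate_10))),isolate_58),((isolate_36,isolate_40),(isolate_26,isolate_25))).
From isolate_71 up to that node: 6 branches. From isolate_40 up to the same node: 3 branches. Total: 6 + 3 = 9.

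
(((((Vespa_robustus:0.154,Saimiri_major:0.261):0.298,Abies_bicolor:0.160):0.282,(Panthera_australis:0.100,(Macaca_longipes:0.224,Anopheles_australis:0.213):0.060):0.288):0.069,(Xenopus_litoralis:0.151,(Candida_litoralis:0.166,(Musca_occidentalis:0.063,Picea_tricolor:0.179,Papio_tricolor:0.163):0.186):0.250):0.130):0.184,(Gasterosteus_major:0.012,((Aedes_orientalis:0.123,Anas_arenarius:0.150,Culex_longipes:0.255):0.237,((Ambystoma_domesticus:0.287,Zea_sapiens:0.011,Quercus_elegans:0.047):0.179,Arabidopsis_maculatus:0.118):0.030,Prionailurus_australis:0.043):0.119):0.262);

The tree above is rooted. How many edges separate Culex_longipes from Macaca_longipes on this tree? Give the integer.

9

The MRCA of Culex_longipes and Macaca_longipes is the root of the tree.
From Culex_longipes up to that node: 4 branches. From Macaca_longipes up to the same node: 5 branches. Total: 4 + 5 = 9.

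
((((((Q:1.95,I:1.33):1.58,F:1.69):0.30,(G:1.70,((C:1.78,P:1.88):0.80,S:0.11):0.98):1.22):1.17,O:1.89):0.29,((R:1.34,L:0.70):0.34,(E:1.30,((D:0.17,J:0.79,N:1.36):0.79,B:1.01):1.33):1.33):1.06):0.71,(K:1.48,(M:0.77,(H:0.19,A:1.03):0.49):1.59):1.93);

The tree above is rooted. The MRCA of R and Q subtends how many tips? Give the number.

The MRCA of R and Q is the node subtending (((((Q,I),F),(G,((C,P),S))),O),((R,L),(E,((D,J,N),B)))).
That clade contains 15 terminal taxa: B, C, D, E, F, G, I, J, L, N, O, P, Q, R, S.

15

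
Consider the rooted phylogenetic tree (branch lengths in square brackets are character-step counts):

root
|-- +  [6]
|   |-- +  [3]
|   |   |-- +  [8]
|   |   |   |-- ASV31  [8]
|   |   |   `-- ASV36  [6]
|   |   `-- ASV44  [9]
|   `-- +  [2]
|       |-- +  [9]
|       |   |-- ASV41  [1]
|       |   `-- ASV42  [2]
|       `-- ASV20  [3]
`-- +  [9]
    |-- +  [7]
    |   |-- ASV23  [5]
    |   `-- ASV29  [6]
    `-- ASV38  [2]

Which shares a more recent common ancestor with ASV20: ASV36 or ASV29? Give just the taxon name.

ASV36

The MRCA of ASV20 and ASV36 subtends (((ASV31,ASV36),ASV44),((ASV41,ASV42),ASV20)) (6 taxa).
The MRCA of ASV20 and ASV29 is the root, subtending the entire tree (9 taxa).
The first is nested inside the second, so ASV20 shares a more recent common ancestor with ASV36.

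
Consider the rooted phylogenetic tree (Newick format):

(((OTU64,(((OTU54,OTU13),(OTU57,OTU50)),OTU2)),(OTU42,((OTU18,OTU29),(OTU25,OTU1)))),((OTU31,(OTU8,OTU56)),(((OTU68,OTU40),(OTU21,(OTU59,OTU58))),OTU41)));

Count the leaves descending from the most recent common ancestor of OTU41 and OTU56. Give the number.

9

The MRCA of OTU41 and OTU56 is the node subtending ((OTU31,(OTU8,OTU56)),(((OTU68,OTU40),(OTU21,(OTU59,OTU58))),OTU41)).
That clade contains 9 terminal taxa: OTU21, OTU31, OTU40, OTU41, OTU56, OTU58, OTU59, OTU68, OTU8.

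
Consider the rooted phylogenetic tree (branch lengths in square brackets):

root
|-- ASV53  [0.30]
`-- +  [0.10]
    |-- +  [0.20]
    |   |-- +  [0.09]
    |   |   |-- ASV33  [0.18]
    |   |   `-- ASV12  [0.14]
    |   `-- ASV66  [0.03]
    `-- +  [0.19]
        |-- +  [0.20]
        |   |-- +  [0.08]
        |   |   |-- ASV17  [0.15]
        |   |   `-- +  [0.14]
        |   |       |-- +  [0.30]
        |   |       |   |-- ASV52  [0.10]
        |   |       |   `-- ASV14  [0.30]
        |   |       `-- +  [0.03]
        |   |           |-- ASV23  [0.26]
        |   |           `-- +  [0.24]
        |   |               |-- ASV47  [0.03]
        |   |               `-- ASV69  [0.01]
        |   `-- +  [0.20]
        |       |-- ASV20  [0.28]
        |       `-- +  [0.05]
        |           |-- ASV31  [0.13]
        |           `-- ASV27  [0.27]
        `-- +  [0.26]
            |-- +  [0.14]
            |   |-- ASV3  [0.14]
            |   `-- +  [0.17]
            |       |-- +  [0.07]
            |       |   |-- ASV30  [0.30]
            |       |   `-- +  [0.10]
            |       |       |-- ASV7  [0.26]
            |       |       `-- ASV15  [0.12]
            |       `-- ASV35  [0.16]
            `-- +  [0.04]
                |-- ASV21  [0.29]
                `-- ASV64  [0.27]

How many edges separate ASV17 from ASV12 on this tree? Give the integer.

7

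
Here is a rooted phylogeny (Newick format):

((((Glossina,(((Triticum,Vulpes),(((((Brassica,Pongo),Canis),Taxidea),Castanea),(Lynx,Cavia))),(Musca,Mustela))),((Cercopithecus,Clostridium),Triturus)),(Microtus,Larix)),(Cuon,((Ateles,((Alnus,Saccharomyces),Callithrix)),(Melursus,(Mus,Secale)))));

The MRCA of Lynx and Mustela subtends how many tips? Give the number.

The MRCA of Lynx and Mustela is the node subtending (((Triticum,Vulpes),(((((Brassica,Pongo),Canis),Taxidea),Castanea),(Lynx,Cavia))),(Musca,Mustela)).
That clade contains 11 terminal taxa: Brassica, Canis, Castanea, Cavia, Lynx, Musca, Mustela, Pongo, Taxidea, Triticum, Vulpes.

11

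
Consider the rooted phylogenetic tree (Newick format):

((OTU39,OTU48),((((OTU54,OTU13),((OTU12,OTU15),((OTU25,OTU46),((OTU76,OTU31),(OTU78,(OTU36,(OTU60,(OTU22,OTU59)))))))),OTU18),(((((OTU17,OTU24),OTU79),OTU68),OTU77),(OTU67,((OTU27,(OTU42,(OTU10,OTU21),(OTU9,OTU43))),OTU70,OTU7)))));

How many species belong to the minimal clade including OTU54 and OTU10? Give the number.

28

The MRCA of OTU54 and OTU10 is the node subtending ((((OTU54,OTU13),((OTU12,OTU15),((OTU25,OTU46),((OTU76,OTU31),(OTU78,(OTU36,(OTU60,(OTU22,OTU59)))))))),OTU18),(((((OTU17,OTU24),OTU79),OTU68),OTU77),(OTU67,((OTU27,(OTU42,(OTU10,OTU21),(OTU9,OTU43))),OTU70,OTU7)))).
That clade contains 28 terminal taxa: OTU10, OTU12, OTU13, OTU15, OTU17, OTU18, OTU21, OTU22, OTU24, OTU25, OTU27, OTU31, OTU36, OTU42, OTU43, OTU46, OTU54, OTU59, OTU60, OTU67, OTU68, OTU7, OTU70, OTU76, OTU77, OTU78, OTU79, OTU9.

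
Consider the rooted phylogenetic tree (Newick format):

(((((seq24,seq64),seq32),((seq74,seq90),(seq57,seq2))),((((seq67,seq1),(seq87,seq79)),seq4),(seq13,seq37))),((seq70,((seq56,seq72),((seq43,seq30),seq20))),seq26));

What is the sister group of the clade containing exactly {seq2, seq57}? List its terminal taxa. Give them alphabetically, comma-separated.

The clade containing exactly {seq2, seq57} attaches to the tree at the node subtending ((seq74,seq90),(seq57,seq2)).
The other lineage descending from that same node — the sister group — is (seq74,seq90); its 2 tips in alphabetical order are the answer.

seq74, seq90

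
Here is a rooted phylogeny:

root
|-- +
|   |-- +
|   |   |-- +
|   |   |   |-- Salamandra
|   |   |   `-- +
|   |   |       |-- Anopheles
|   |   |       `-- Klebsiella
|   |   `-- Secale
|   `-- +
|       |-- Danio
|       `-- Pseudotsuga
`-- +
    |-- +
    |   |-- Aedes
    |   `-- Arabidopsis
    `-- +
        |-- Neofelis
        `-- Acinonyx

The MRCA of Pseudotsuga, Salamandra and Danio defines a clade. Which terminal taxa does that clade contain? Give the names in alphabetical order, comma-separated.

Anopheles, Danio, Klebsiella, Pseudotsuga, Salamandra, Secale

Tracing Pseudotsuga: it sits inside (Danio,Pseudotsuga).
Tracing Salamandra: it sits inside (Salamandra,(Anopheles,Klebsiella)).
Tracing Danio: it sits inside (Danio,Pseudotsuga).
The smallest clade enclosing all 3 is (((Salamandra,(Anopheles,Klebsiella)),Secale),(Danio,Pseudotsuga)); the answer is its 6 terminal taxa in alphabetical order.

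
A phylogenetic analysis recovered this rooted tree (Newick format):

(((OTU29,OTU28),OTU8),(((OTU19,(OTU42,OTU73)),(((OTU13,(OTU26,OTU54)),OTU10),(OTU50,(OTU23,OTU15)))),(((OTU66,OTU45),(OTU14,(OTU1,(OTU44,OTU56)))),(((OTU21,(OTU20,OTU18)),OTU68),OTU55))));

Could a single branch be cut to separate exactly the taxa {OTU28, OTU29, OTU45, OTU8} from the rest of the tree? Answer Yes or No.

No

The MRCA of the listed taxa is the root, so the smallest clade containing them is the whole tree.
That clade also contains OTU1, OTU10, OTU13, OTU14, OTU15, OTU18, OTU19, OTU20, OTU21, OTU23, OTU26, OTU42, OTU44, OTU50, OTU54, OTU55, OTU56, OTU66, OTU68, OTU73, which are not in the proposed group, so the group is not monophyletic.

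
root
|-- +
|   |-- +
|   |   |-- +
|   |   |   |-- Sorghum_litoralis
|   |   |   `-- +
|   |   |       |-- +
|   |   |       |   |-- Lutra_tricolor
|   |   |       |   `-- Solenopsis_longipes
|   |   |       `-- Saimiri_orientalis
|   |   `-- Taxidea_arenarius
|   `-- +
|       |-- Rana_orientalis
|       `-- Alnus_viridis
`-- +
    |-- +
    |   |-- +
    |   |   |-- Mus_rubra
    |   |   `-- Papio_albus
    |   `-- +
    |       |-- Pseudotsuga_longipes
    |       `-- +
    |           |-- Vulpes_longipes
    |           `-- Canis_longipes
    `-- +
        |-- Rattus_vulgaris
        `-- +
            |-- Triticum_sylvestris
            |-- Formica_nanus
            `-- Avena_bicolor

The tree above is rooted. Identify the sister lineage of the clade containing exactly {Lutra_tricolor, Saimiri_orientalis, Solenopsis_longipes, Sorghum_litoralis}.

The clade containing exactly {Lutra_tricolor, Saimiri_orientalis, Solenopsis_longipes, Sorghum_litoralis} attaches to the tree at the node subtending ((Sorghum_litoralis,((Lutra_tricolor,Solenopsis_longipes),Saimiri_orientalis)),Taxidea_arenarius).
The other lineage descending from that same node — the sister group — is the single tip Taxidea_arenarius.

Taxidea_arenarius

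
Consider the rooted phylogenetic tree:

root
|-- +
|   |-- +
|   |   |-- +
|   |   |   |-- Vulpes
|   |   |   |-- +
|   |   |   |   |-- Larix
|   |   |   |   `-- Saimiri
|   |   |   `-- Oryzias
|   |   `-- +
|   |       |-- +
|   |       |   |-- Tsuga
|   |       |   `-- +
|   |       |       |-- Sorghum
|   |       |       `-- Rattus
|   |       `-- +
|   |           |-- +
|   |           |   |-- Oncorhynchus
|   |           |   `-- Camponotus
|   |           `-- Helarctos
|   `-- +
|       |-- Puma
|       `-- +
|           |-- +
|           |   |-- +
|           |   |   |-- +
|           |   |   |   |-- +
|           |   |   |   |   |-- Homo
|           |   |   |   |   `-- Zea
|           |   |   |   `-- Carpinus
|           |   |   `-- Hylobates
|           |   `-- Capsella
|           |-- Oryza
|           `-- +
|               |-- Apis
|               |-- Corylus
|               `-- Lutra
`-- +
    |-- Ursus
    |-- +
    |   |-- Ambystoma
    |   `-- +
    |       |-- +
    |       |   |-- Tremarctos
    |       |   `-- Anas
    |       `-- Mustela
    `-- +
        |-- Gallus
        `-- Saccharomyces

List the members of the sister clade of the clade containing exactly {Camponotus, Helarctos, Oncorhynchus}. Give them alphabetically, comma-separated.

Rattus, Sorghum, Tsuga

The clade containing exactly {Camponotus, Helarctos, Oncorhynchus} attaches to the tree at the node subtending ((Tsuga,(Sorghum,Rattus)),((Oncorhynchus,Camponotus),Helarctos)).
The other lineage descending from that same node — the sister group — is (Tsuga,(Sorghum,Rattus)); its 3 tips in alphabetical order are the answer.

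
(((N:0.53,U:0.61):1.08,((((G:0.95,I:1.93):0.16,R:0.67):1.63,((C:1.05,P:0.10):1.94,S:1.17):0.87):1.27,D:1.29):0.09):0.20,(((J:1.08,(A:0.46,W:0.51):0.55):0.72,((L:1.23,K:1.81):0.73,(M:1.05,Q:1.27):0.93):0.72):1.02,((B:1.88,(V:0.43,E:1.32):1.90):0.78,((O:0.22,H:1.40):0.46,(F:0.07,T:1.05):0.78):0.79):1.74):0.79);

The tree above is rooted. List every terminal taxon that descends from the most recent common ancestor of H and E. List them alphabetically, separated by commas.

B, E, F, H, O, T, V

Tracing H: it sits inside (O,H).
Tracing E: it sits inside (V,E).
The smallest clade enclosing both is ((B,(V,E)),((O,H),(F,T))); the answer is its 7 terminal taxa in alphabetical order.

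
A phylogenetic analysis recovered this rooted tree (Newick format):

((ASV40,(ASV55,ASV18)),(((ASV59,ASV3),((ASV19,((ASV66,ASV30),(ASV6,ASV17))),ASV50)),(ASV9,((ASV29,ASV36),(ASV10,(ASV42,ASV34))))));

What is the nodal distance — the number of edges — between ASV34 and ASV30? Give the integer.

11

The MRCA of ASV34 and ASV30 is the node subtending (((ASV59,ASV3),((ASV19,((ASV66,ASV30),(ASV6,ASV17))),ASV50)),(ASV9,((ASV29,ASV36),(ASV10,(ASV42,ASV34))))).
From ASV34 up to that node: 5 branches. From ASV30 up to the same node: 6 branches. Total: 5 + 6 = 11.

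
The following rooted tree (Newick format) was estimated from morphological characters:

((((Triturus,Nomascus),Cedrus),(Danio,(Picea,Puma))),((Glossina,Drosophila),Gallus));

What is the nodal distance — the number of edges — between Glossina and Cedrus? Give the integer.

6

The MRCA of Glossina and Cedrus is the root of the tree.
From Glossina up to that node: 3 branches. From Cedrus up to the same node: 3 branches. Total: 3 + 3 = 6.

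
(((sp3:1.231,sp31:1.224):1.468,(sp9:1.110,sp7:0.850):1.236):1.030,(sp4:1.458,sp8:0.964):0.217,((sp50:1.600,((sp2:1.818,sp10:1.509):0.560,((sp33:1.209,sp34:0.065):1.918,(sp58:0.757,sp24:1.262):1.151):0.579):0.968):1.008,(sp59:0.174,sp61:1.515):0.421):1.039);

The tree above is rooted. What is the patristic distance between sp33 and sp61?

The path runs sp33 → … → MRCA → … → sp61; the MRCA is the node subtending ((sp50,((sp2,sp10),((sp33,sp34),(sp58,sp24)))),(sp59,sp61)).
Branch lengths along that path: 1.209 + 1.918 + 0.579 + 0.968 + 1.008 + 0.421 + 1.515 = 7.618.

7.618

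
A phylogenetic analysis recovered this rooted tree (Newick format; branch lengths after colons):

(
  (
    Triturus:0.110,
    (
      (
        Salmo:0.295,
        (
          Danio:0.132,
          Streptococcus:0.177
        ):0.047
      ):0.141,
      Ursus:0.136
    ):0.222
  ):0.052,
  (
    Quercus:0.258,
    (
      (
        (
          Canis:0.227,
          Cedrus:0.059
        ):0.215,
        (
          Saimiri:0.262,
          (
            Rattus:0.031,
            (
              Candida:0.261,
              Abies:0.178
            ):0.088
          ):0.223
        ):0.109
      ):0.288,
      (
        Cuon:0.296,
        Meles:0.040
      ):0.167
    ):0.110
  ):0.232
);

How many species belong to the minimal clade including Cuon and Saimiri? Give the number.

8

The MRCA of Cuon and Saimiri is the node subtending (((Canis,Cedrus),(Saimiri,(Rattus,(Candida,Abies)))),(Cuon,Meles)).
That clade contains 8 terminal taxa: Abies, Candida, Canis, Cedrus, Cuon, Meles, Rattus, Saimiri.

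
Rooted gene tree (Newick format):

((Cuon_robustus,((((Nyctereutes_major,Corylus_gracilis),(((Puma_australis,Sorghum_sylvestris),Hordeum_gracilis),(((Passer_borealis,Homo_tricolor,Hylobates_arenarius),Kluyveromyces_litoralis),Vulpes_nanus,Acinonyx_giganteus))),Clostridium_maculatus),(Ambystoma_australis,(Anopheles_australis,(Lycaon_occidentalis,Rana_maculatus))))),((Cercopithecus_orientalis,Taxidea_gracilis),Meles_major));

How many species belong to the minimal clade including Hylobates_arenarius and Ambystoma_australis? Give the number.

The MRCA of Hylobates_arenarius and Ambystoma_australis is the node subtending ((((Nyctereutes_major,Corylus_gracilis),(((Puma_australis,Sorghum_sylvestris),Hordeum_gracilis),(((Passer_borealis,Homo_tricolor,Hylobates_arenarius),Kluyveromyces_litoralis),Vulpes_nanus,Acinonyx_giganteus))),Clostridium_maculatus),(Ambystoma_australis,(Anopheles_australis,(Lycaon_occidentalis,Rana_maculatus)))).
That clade contains 16 terminal taxa: Acinonyx_giganteus, Ambystoma_australis, Anopheles_australis, Clostridium_maculatus, Corylus_gracilis, Homo_tricolor, Hordeum_gracilis, Hylobates_arenarius, Kluyveromyces_litoralis, Lycaon_occidentalis, Nyctereutes_major, Passer_borealis, Puma_australis, Rana_maculatus, Sorghum_sylvestris, Vulpes_nanus.

16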